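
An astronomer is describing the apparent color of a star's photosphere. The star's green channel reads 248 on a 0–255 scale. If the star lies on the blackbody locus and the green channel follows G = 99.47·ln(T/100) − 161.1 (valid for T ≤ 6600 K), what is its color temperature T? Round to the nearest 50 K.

ln t = (248 + 161.1) / 99.47 = 4.1128.
t = e^4.1128 = 61.117.
T = 100·t = 6112 K → 6100 K to the nearest 50 K.

6100 K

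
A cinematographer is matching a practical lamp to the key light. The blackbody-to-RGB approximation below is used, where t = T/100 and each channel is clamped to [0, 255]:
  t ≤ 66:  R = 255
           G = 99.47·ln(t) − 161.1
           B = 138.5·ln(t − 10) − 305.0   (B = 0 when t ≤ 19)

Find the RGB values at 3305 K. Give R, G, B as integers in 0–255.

t = 3305/100 = 33.05; the t ≤ 66 branch applies.
R = 255 by definition for t ≤ 66.
G = 99.47·ln 33.05 − 161.1 = 99.47·3.4980 − 161.1 = 186.848.
B = 138.5·ln(33.05 − 10) − 305.0 = 138.5·ln 23.05 − 305.0 = 138.5·3.1377 − 305.0 = 129.567.
Rounded: (255, 187, 130).

R=255, G=187, B=130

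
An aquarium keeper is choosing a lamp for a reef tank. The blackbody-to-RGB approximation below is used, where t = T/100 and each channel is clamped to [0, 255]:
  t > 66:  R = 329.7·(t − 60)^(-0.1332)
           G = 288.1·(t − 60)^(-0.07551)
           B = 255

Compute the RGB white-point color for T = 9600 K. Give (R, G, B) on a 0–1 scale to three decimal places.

t = 9600/100 = 96; the t > 66 branch applies.
R = 329.7·(96 − 60)^(-0.1332) = 329.7·36^(-0.1332) = 329.7·0.62044 = 204.559.
G = 288.1·(96 − 60)^(-0.07551) = 288.1·36^(-0.07551) = 288.1·0.76293 = 219.800.
B = 255 by definition for t > 66.
Dividing each by 255: (0.8022, 0.8620, 1.0000) → (0.802, 0.862, 1.000).

(0.802, 0.862, 1.000)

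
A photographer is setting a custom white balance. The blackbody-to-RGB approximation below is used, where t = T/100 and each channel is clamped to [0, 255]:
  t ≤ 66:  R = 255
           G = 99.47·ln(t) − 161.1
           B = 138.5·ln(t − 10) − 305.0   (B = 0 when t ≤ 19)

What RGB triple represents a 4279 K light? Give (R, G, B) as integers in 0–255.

t = 4279/100 = 42.79; the t ≤ 66 branch applies.
R = 255 by definition for t ≤ 66.
G = 99.47·ln 42.79 − 161.1 = 99.47·3.7563 − 161.1 = 212.540.
B = 138.5·ln(42.79 − 10) − 305.0 = 138.5·ln 32.79 − 305.0 = 138.5·3.4901 − 305.0 = 178.382.
Rounded: (255, 213, 178).

(255, 213, 178)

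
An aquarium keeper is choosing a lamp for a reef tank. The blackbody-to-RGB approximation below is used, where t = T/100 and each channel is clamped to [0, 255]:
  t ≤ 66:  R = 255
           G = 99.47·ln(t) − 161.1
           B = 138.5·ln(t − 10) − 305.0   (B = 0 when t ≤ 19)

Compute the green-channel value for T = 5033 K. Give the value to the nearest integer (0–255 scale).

t = 5033/100 = 50.33; the t ≤ 66 branch applies.
G = 99.47·ln 50.33 − 161.1 = 99.47·3.9186 − 161.1 = 228.683.
Rounded: 229.

229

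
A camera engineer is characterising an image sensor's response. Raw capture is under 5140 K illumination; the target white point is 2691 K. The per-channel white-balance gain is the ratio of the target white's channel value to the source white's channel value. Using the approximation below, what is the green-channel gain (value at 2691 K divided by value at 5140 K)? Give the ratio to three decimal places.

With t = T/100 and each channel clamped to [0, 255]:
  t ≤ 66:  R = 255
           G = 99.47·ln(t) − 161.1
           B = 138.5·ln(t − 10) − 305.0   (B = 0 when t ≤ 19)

0.721

At 5140 K (t = 51.4):
  G = 99.47·ln 51.4 − 161.1 = 99.47·3.9396 − 161.1 = 230.776.
At 2691 K (t = 26.91):
  G = 99.47·ln 26.91 − 161.1 = 99.47·3.2925 − 161.1 = 166.405.
Gain = 166.405 / 230.776 = 0.7211 → 0.721.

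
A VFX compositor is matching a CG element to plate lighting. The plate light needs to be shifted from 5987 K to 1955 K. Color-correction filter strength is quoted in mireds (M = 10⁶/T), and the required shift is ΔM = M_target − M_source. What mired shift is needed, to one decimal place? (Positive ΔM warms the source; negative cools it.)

M_source = 10⁶/5987 = 167.029; M_target = 10⁶/1955 = 511.509.
ΔM = 511.509 − 167.029 = 344.480 → +344.5 mireds, a warming shift.

+344.5 mireds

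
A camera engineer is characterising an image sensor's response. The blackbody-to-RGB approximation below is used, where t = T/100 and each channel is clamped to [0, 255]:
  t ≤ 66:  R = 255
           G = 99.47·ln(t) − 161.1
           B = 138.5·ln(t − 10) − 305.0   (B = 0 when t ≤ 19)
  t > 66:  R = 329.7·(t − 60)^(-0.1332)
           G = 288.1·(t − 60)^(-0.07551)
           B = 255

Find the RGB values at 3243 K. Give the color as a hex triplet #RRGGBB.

#FFB97E

t = 3243/100 = 32.43; the t ≤ 66 branch applies.
R = 255 by definition for t ≤ 66.
G = 99.47·ln 32.43 − 161.1 = 99.47·3.4791 − 161.1 = 184.964.
B = 138.5·ln(32.43 − 10) − 305.0 = 138.5·ln 22.43 − 305.0 = 138.5·3.1104 − 305.0 = 125.790.
Rounded: (255, 185, 126).
In hex: #FFB97E.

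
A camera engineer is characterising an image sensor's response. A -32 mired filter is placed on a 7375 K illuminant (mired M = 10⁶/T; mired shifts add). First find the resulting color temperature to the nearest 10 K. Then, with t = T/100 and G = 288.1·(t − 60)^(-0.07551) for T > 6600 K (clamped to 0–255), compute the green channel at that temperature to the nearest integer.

220

M_in = 10⁶/7375 = 135.59; M_out = 135.59 + (-32) = 103.59.
T_out = 10⁶/103.59 = 9653.1 K → 9650 K; t = 96.5.
G = 288.1·(96.5 − 60)^(-0.07551) = 288.1·36.5^(-0.07551) = 288.1·0.76213 = 219.571.
Rounded: 220.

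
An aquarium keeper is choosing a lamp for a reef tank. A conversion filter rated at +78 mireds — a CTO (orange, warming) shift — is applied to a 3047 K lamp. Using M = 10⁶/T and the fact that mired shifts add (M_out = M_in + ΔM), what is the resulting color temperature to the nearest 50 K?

M_in = 10⁶/3047 = 328.19 mireds.
M_out = 328.19 + (+78) = 406.19 mireds.
T_out = 10⁶/406.19 = 2461.9 K → 2450 K.

2450 K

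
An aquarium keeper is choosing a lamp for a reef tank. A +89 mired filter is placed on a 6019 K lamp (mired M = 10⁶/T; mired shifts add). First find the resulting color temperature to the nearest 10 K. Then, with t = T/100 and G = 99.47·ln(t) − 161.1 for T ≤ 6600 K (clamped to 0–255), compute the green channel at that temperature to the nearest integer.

204

M_in = 10⁶/6019 = 166.14; M_out = 166.14 + (+89) = 255.14.
T_out = 10⁶/255.14 = 3919.4 K → 3920 K; t = 39.2.
G = 99.47·ln 39.2 − 161.1 = 99.47·3.6687 − 161.1 = 203.823.
Rounded: 204.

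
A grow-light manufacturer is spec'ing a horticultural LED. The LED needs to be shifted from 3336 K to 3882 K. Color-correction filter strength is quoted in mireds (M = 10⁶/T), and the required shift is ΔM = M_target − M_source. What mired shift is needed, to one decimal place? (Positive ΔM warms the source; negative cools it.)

M_source = 10⁶/3336 = 299.760; M_target = 10⁶/3882 = 257.599.
ΔM = 257.599 − 299.760 = -42.161 → -42.2 mireds, a cooling shift.

-42.2 mireds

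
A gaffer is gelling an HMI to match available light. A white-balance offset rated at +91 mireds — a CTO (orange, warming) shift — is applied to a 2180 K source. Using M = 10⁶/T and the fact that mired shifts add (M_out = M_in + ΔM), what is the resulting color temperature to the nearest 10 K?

1820 K

M_in = 10⁶/2180 = 458.72 mireds.
M_out = 458.72 + (+91) = 549.72 mireds.
T_out = 10⁶/549.72 = 1819.1 K → 1820 K.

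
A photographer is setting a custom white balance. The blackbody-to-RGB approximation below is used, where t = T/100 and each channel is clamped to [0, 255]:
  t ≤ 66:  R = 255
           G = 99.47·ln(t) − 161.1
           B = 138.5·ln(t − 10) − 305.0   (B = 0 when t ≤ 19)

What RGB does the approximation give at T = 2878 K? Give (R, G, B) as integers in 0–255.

(255, 173, 101)

t = 2878/100 = 28.78; the t ≤ 66 branch applies.
R = 255 by definition for t ≤ 66.
G = 99.47·ln 28.78 − 161.1 = 99.47·3.3597 − 161.1 = 173.087.
B = 138.5·ln(28.78 − 10) − 305.0 = 138.5·ln 18.78 − 305.0 = 138.5·2.9328 − 305.0 = 101.192.
Rounded: (255, 173, 101).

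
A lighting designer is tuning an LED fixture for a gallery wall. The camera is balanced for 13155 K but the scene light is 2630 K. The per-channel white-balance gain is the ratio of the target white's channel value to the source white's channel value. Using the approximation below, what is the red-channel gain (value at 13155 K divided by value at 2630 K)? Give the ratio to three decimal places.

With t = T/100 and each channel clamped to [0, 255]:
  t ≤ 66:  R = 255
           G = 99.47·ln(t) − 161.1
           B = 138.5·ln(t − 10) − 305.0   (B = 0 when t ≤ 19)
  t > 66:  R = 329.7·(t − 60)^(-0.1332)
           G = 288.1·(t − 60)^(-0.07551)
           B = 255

At 2630 K (t = 26.3):
  R = 255 by definition for t ≤ 66.
At 13155 K (t = 131.55):
  R = 329.7·(131.55 − 60)^(-0.1332) = 329.7·71.55^(-0.1332) = 329.7·0.56619 = 186.674.
Gain = 186.674 / 255.000 = 0.7321 → 0.732.

0.732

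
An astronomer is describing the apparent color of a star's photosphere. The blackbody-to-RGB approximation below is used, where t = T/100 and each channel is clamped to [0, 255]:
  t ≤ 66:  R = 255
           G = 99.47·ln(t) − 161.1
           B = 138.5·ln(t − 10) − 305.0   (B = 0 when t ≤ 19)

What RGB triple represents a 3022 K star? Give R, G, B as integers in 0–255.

R=255, G=178, B=111

t = 3022/100 = 30.22; the t ≤ 66 branch applies.
R = 255 by definition for t ≤ 66.
G = 99.47·ln 30.22 − 161.1 = 99.47·3.4085 − 161.1 = 177.944.
B = 138.5·ln(30.22 − 10) − 305.0 = 138.5·ln 20.22 − 305.0 = 138.5·3.0067 − 305.0 = 111.424.
Rounded: (255, 178, 111).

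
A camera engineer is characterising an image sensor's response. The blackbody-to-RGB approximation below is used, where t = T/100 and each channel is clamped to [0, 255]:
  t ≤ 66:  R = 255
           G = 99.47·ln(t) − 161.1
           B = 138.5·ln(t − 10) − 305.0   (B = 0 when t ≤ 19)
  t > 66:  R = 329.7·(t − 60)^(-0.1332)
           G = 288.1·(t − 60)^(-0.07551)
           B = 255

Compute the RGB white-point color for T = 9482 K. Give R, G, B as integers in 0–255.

R=205, G=220, B=255

t = 9482/100 = 94.82; the t > 66 branch applies.
R = 329.7·(94.82 − 60)^(-0.1332) = 329.7·34.82^(-0.1332) = 329.7·0.62320 = 205.469.
G = 288.1·(94.82 − 60)^(-0.07551) = 288.1·34.82^(-0.07551) = 288.1·0.76485 = 220.353.
B = 255 by definition for t > 66.
Rounded: (205, 220, 255).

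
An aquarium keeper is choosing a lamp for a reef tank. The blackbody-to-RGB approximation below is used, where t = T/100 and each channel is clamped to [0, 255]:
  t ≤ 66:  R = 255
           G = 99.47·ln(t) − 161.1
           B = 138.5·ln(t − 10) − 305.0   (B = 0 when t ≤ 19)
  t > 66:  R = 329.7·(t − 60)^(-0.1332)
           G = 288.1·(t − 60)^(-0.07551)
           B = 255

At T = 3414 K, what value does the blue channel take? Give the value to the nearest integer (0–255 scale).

136

t = 3414/100 = 34.14; the t ≤ 66 branch applies.
B = 138.5·ln(34.14 − 10) − 305.0 = 138.5·ln 24.14 − 305.0 = 138.5·3.1839 − 305.0 = 135.966.
Rounded: 136.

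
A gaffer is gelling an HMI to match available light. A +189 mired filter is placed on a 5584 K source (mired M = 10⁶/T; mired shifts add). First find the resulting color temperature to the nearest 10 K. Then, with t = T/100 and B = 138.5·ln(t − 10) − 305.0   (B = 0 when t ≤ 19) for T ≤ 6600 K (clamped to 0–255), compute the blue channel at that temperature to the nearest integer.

M_in = 10⁶/5584 = 179.08; M_out = 179.08 + (+189) = 368.08.
T_out = 10⁶/368.08 = 2716.8 K → 2720 K; t = 27.2.
B = 138.5·ln(27.2 − 10) − 305.0 = 138.5·ln 17.2 − 305.0 = 138.5·2.8449 − 305.0 = 89.020.
Rounded: 89.

89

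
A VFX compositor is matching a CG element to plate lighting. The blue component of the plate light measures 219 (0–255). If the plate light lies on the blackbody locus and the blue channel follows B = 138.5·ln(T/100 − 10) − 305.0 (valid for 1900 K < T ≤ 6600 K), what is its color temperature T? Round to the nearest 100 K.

5400 K

ln(t − 10) = (219 + 305.0) / 138.5 = 3.7834.
t − 10 = e^3.7834 = 43.965, so t = 53.965.
T = 100·t = 5396 K → 5400 K to the nearest 100 K.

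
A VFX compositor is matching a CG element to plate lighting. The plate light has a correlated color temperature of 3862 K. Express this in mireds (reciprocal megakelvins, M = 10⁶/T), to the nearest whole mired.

259 mireds

M = 10⁶ / 3862 = 258.933 → 259 mireds.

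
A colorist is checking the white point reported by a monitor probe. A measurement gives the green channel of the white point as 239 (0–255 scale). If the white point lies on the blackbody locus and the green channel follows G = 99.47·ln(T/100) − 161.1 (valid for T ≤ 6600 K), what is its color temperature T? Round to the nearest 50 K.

ln t = (239 + 161.1) / 99.47 = 4.0223.
t = e^4.0223 = 55.830.
T = 100·t = 5583 K → 5600 K to the nearest 50 K.

5600 K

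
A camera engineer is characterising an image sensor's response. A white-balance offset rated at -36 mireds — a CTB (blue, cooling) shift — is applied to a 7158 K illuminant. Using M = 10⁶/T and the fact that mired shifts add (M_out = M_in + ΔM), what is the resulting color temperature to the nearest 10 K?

9640 K

M_in = 10⁶/7158 = 139.70 mireds.
M_out = 139.70 + (-36) = 103.70 mireds.
T_out = 10⁶/103.70 = 9642.8 K → 9640 K.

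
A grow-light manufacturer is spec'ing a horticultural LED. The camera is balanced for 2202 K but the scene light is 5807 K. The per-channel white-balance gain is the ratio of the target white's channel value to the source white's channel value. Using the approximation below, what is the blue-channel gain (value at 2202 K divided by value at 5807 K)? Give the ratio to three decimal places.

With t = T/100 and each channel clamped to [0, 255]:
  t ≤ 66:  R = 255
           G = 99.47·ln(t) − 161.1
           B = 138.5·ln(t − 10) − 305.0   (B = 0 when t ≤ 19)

0.170

At 5807 K (t = 58.07):
  B = 138.5·ln(58.07 − 10) − 305.0 = 138.5·ln 48.07 − 305.0 = 138.5·3.8727 − 305.0 = 231.363.
At 2202 K (t = 22.02):
  B = 138.5·ln(22.02 − 10) − 305.0 = 138.5·ln 12.02 − 305.0 = 138.5·2.4866 − 305.0 = 39.390.
Gain = 39.390 / 231.363 = 0.1703 → 0.170.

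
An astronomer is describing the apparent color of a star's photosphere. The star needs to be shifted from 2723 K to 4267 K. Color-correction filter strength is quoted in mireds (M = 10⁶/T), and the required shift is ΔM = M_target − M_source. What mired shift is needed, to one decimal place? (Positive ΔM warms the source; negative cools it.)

-132.9 mireds

M_source = 10⁶/2723 = 367.242; M_target = 10⁶/4267 = 234.357.
ΔM = 234.357 − 367.242 = -132.885 → -132.9 mireds, a cooling shift.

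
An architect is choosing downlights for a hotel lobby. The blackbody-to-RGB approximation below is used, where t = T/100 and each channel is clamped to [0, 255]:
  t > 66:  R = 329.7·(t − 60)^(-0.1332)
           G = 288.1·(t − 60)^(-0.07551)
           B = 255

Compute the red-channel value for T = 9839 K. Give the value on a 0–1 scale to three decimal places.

t = 9839/100 = 98.39; the t > 66 branch applies.
R = 329.7·(98.39 − 60)^(-0.1332) = 329.7·38.39^(-0.1332) = 329.7·0.61515 = 202.815.
On a 0–1 scale: 202.815/255 = 0.7954 → 0.795.

0.795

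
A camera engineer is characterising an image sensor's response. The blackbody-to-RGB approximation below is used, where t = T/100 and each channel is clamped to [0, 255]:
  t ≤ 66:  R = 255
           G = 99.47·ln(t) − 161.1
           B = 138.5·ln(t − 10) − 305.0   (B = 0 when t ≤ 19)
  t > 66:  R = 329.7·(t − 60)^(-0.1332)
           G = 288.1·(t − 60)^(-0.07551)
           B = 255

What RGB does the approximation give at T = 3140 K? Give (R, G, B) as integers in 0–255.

t = 3140/100 = 31.4; the t ≤ 66 branch applies.
R = 255 by definition for t ≤ 66.
G = 99.47·ln 31.4 − 161.1 = 99.47·3.4468 − 161.1 = 181.754.
B = 138.5·ln(31.4 − 10) − 305.0 = 138.5·ln 21.4 − 305.0 = 138.5·3.0634 − 305.0 = 119.280.
Rounded: (255, 182, 119).

(255, 182, 119)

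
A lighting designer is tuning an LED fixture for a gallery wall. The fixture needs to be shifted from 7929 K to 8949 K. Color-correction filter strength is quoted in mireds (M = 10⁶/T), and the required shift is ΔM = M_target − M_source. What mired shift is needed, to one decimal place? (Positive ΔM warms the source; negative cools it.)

-14.4 mireds

M_source = 10⁶/7929 = 126.119; M_target = 10⁶/8949 = 111.744.
ΔM = 111.744 − 126.119 = -14.375 → -14.4 mireds, a cooling shift.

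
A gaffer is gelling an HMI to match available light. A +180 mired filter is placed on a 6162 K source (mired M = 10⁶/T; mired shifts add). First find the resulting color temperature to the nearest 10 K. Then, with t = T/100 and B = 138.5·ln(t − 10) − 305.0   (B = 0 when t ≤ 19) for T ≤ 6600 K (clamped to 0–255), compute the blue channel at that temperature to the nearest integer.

M_in = 10⁶/6162 = 162.28; M_out = 162.28 + (+180) = 342.28.
T_out = 10⁶/342.28 = 2921.5 K → 2920 K; t = 29.2.
B = 138.5·ln(29.2 − 10) − 305.0 = 138.5·ln 19.2 − 305.0 = 138.5·2.9549 − 305.0 = 104.255.
Rounded: 104.

104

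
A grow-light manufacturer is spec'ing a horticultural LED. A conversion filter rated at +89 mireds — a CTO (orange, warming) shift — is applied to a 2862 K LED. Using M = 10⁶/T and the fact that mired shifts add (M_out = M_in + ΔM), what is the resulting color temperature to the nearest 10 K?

2280 K

M_in = 10⁶/2862 = 349.41 mireds.
M_out = 349.41 + (+89) = 438.41 mireds.
T_out = 10⁶/438.41 = 2281.0 K → 2280 K.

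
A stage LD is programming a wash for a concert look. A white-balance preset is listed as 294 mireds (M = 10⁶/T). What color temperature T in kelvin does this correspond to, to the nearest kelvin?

T = 10⁶ / 294 = 3401.36 K → 3401 K.

3401 K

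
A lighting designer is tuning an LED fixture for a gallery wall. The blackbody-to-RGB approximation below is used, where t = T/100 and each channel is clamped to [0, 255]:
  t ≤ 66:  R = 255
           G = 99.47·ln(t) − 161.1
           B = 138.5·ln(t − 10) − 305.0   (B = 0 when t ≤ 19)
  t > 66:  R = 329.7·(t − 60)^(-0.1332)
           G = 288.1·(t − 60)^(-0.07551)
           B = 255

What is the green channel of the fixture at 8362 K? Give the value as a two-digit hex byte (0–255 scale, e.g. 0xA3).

0xE3

t = 8362/100 = 83.62; the t > 66 branch applies.
G = 288.1·(83.62 − 60)^(-0.07551) = 288.1·23.62^(-0.07551) = 288.1·0.78760 = 226.906.
Rounded: 227; in hex, 0xE3.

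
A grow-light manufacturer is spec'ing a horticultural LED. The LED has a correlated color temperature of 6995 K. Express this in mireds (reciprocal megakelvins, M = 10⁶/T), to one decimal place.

143.0 mireds

M = 10⁶ / 6995 = 142.959 → 143.0 mireds.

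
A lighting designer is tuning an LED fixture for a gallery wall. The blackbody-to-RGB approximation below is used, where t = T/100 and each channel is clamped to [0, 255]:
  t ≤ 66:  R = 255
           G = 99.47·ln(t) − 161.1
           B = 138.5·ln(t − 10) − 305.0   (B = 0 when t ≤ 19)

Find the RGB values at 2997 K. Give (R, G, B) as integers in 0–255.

t = 2997/100 = 29.97; the t ≤ 66 branch applies.
R = 255 by definition for t ≤ 66.
G = 99.47·ln 29.97 − 161.1 = 99.47·3.4002 − 161.1 = 177.118.
B = 138.5·ln(29.97 − 10) − 305.0 = 138.5·ln 19.97 − 305.0 = 138.5·2.9942 − 305.0 = 109.701.
Rounded: (255, 177, 110).

(255, 177, 110)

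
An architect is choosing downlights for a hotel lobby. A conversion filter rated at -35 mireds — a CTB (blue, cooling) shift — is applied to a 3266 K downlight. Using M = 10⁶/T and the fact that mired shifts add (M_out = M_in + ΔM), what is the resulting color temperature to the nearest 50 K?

3700 K

M_in = 10⁶/3266 = 306.18 mireds.
M_out = 306.18 + (-35) = 271.18 mireds.
T_out = 10⁶/271.18 = 3687.5 K → 3700 K.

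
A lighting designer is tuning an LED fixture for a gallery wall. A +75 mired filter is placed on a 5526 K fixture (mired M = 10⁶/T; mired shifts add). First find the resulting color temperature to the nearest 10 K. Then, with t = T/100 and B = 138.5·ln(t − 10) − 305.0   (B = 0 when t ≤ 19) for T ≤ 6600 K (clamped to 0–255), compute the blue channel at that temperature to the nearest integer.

M_in = 10⁶/5526 = 180.96; M_out = 180.96 + (+75) = 255.96.
T_out = 10⁶/255.96 = 3906.8 K → 3910 K; t = 39.1.
B = 138.5·ln(39.1 − 10) − 305.0 = 138.5·ln 29.1 − 305.0 = 138.5·3.3707 − 305.0 = 161.847.
Rounded: 162.

162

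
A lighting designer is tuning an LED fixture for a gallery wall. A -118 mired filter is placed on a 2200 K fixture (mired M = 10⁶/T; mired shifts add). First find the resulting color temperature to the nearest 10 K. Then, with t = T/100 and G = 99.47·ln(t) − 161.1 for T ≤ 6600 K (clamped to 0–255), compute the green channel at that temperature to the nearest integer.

176

M_in = 10⁶/2200 = 454.55; M_out = 454.55 + (-118) = 336.55.
T_out = 10⁶/336.55 = 2971.4 K → 2970 K; t = 29.7.
G = 99.47·ln 29.7 − 161.1 = 99.47·3.3911 − 161.1 = 176.217.
Rounded: 176.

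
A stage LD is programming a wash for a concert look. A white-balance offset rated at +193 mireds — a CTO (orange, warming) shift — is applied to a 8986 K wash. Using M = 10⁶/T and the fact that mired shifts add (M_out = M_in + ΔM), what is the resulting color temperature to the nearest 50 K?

3300 K

M_in = 10⁶/8986 = 111.28 mireds.
M_out = 111.28 + (+193) = 304.28 mireds.
T_out = 10⁶/304.28 = 3286.4 K → 3300 K.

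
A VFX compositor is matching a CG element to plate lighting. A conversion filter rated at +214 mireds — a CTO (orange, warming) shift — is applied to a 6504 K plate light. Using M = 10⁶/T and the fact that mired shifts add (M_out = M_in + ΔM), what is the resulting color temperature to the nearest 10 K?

M_in = 10⁶/6504 = 153.75 mireds.
M_out = 153.75 + (+214) = 367.75 mireds.
T_out = 10⁶/367.75 = 2719.2 K → 2720 K.

2720 K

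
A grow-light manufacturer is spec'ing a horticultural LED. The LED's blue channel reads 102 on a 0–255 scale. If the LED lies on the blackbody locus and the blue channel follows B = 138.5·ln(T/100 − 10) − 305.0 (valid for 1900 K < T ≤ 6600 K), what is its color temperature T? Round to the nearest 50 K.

2900 K

ln(t − 10) = (102 + 305.0) / 138.5 = 2.9386.
t − 10 = e^2.9386 = 18.890, so t = 28.890.
T = 100·t = 2889 K → 2900 K to the nearest 50 K.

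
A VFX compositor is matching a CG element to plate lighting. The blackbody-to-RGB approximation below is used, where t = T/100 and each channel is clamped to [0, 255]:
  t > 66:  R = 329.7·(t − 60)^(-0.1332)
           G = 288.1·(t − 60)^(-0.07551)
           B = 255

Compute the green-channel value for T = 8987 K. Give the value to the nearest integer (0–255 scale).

223

t = 8987/100 = 89.87; the t > 66 branch applies.
G = 288.1·(89.87 − 60)^(-0.07551) = 288.1·29.87^(-0.07551) = 288.1·0.77376 = 222.920.
Rounded: 223.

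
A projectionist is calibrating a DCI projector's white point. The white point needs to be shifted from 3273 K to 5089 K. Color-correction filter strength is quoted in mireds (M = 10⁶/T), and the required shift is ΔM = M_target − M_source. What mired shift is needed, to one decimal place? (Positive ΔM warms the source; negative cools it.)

M_source = 10⁶/3273 = 305.530; M_target = 10⁶/5089 = 196.502.
ΔM = 196.502 − 305.530 = -109.028 → -109.0 mireds, a cooling shift.

-109.0 mireds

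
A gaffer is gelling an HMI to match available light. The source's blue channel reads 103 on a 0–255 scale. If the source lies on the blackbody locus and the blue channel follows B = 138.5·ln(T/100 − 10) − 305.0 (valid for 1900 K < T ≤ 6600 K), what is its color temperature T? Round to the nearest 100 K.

ln(t − 10) = (103 + 305.0) / 138.5 = 2.9458.
t − 10 = e^2.9458 = 19.027, so t = 29.027.
T = 100·t = 2903 K → 2900 K to the nearest 100 K.

2900 K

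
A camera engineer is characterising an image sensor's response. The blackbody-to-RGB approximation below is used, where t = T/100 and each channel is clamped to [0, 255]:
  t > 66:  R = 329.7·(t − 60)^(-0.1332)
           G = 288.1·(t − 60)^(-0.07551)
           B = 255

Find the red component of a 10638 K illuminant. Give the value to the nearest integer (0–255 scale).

t = 10638/100 = 106.38; the t > 66 branch applies.
R = 329.7·(106.38 − 60)^(-0.1332) = 329.7·46.38^(-0.1332) = 329.7·0.59985 = 197.771.
Rounded: 198.

198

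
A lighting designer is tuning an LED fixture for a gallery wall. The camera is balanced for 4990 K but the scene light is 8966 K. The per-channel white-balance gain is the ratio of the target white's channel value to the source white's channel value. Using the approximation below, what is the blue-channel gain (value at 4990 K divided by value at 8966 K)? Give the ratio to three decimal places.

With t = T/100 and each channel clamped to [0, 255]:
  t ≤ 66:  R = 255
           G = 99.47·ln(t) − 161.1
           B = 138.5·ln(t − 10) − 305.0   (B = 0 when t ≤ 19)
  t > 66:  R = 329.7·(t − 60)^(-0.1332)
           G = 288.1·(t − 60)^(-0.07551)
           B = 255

At 8966 K (t = 89.66):
  B = 255 by definition for t > 66.
At 4990 K (t = 49.9):
  B = 138.5·ln(49.9 − 10) − 305.0 = 138.5·ln 39.9 − 305.0 = 138.5·3.6864 − 305.0 = 205.563.
Gain = 205.563 / 255.000 = 0.8061 → 0.806.

0.806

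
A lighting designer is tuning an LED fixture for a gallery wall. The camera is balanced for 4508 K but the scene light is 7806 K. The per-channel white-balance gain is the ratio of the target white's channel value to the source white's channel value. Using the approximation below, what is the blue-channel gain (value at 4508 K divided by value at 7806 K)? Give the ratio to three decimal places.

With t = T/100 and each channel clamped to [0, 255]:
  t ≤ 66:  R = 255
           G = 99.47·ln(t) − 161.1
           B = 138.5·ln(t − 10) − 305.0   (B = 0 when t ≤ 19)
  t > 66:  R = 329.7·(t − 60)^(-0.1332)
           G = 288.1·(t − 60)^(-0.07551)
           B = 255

At 7806 K (t = 78.06):
  B = 255 by definition for t > 66.
At 4508 K (t = 45.08):
  B = 138.5·ln(45.08 − 10) − 305.0 = 138.5·ln 35.08 − 305.0 = 138.5·3.5576 − 305.0 = 187.732.
Gain = 187.732 / 255.000 = 0.7362 → 0.736.

0.736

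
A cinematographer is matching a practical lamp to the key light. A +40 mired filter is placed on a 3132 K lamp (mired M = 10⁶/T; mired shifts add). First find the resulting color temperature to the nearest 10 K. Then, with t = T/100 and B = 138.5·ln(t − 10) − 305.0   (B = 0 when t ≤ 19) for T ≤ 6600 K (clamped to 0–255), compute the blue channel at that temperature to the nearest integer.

M_in = 10⁶/3132 = 319.28; M_out = 319.28 + (+40) = 359.28.
T_out = 10⁶/359.28 = 2783.3 K → 2780 K; t = 27.8.
B = 138.5·ln(27.8 − 10) − 305.0 = 138.5·ln 17.8 − 305.0 = 138.5·2.8792 − 305.0 = 93.769.
Rounded: 94.

94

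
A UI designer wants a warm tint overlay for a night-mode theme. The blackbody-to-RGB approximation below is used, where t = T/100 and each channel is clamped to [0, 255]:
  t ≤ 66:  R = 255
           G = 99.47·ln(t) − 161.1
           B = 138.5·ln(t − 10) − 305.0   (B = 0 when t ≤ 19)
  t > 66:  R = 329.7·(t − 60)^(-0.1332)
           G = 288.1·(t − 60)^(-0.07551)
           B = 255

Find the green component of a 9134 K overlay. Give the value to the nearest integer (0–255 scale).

t = 9134/100 = 91.34; the t > 66 branch applies.
G = 288.1·(91.34 − 60)^(-0.07551) = 288.1·31.34^(-0.07551) = 288.1·0.77096 = 222.112.
Rounded: 222.

222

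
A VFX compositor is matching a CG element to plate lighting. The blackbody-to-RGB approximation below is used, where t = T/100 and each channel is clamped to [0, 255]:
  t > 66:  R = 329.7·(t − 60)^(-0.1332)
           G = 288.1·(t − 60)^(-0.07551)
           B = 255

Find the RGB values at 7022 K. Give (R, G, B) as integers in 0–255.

(242, 242, 255)

t = 7022/100 = 70.22; the t > 66 branch applies.
R = 329.7·(70.22 − 60)^(-0.1332) = 329.7·10.22^(-0.1332) = 329.7·0.73374 = 241.913.
G = 288.1·(70.22 − 60)^(-0.07551) = 288.1·10.22^(-0.07551) = 288.1·0.83903 = 241.724.
B = 255 by definition for t > 66.
Rounded: (242, 242, 255).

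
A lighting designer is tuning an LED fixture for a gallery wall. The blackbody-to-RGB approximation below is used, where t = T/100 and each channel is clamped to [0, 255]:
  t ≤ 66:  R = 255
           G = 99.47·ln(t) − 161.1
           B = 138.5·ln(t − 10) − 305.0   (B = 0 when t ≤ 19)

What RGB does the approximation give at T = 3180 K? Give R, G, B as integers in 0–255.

R=255, G=183, B=122

t = 3180/100 = 31.8; the t ≤ 66 branch applies.
R = 255 by definition for t ≤ 66.
G = 99.47·ln 31.8 − 161.1 = 99.47·3.4595 − 161.1 = 183.013.
B = 138.5·ln(31.8 − 10) − 305.0 = 138.5·ln 21.8 − 305.0 = 138.5·3.0819 − 305.0 = 121.845.
Rounded: (255, 183, 122).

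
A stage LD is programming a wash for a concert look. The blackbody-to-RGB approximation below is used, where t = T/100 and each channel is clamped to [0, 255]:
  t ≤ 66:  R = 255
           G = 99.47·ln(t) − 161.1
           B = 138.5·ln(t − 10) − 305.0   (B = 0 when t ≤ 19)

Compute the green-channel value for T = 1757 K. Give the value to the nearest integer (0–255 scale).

t = 1757/100 = 17.57; the t ≤ 66 branch applies.
G = 99.47·ln 17.57 − 161.1 = 99.47·2.8662 − 161.1 = 124.000.
Rounded: 124.

124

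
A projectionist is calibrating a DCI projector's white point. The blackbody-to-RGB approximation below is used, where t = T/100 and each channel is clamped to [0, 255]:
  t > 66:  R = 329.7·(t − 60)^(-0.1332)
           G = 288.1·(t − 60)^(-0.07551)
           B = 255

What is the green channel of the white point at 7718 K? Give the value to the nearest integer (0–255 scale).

232

t = 7718/100 = 77.18; the t > 66 branch applies.
G = 288.1·(77.18 − 60)^(-0.07551) = 288.1·17.18^(-0.07551) = 288.1·0.80676 = 232.427.
Rounded: 232.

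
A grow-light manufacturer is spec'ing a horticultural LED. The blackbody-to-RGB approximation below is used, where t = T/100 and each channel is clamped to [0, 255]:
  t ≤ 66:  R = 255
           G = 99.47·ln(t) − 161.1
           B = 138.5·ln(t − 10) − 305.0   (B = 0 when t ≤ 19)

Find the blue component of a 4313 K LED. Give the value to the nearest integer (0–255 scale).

180

t = 4313/100 = 43.13; the t ≤ 66 branch applies.
B = 138.5·ln(43.13 − 10) − 305.0 = 138.5·ln 33.13 − 305.0 = 138.5·3.5004 − 305.0 = 179.811.
Rounded: 180.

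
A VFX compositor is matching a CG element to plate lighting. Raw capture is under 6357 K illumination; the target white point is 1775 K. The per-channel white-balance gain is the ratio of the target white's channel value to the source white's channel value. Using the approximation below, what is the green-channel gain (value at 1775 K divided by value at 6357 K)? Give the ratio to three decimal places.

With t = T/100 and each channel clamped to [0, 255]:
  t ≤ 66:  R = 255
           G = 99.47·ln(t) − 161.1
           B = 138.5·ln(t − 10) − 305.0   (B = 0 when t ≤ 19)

At 6357 K (t = 63.57):
  G = 99.47·ln 63.57 − 161.1 = 99.47·4.1521 − 161.1 = 251.914.
At 1775 K (t = 17.75):
  G = 99.47·ln 17.75 − 161.1 = 99.47·2.8764 − 161.1 = 125.014.
Gain = 125.014 / 251.914 = 0.4963 → 0.496.

0.496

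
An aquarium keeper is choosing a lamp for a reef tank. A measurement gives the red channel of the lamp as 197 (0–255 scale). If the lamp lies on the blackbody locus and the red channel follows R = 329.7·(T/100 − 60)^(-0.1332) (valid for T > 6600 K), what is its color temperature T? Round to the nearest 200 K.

10800 K

(t − 60)^(-0.1332) = 197/329.7 = 0.59751.
t − 60 = 0.59751^(1/-0.1332) = 0.59751^(-7.508) = 47.761, so t = 107.761.
T = 100·t = 10776 K → 10800 K to the nearest 200 K.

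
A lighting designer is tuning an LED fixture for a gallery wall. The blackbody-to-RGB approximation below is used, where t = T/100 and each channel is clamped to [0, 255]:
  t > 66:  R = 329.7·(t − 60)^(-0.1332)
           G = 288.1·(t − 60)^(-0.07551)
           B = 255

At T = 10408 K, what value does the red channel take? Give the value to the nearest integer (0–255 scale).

199

t = 10408/100 = 104.08; the t > 66 branch applies.
R = 329.7·(104.08 − 60)^(-0.1332) = 329.7·44.08^(-0.1332) = 329.7·0.60393 = 199.116.
Rounded: 199.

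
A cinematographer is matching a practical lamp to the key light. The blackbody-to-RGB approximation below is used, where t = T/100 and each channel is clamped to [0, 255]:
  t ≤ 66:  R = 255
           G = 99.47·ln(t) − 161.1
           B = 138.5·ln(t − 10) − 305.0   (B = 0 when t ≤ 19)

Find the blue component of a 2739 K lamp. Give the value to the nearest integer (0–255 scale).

t = 2739/100 = 27.39; the t ≤ 66 branch applies.
B = 138.5·ln(27.39 − 10) − 305.0 = 138.5·ln 17.39 − 305.0 = 138.5·2.8559 − 305.0 = 90.542.
Rounded: 91.

91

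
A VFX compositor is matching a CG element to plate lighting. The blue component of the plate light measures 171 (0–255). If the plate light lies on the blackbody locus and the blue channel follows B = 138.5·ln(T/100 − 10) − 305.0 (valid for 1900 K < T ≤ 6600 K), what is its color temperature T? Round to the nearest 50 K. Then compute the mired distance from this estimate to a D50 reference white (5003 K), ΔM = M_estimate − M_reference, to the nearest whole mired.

+44 mireds

ln(t − 10) = (171 + 305.0) / 138.5 = 3.4368.
t − 10 = e^3.4368 = 31.088, so t = 41.088.
T = 100·t = 4109 K → 4100 K to the nearest 50 K.
M_estimate = 10⁶/4100 = 243.90; M_reference = 10⁶/5003 = 199.88.
ΔM = 243.90 − 199.88 = 44.02 → +44 mireds.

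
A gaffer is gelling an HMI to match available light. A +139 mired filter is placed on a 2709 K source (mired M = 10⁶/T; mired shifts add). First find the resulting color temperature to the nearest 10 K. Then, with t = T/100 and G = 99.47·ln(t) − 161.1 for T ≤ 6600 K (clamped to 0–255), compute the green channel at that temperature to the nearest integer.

M_in = 10⁶/2709 = 369.14; M_out = 369.14 + (+139) = 508.14.
T_out = 10⁶/508.14 = 1968.0 K → 1970 K; t = 19.7.
G = 99.47·ln 19.7 − 161.1 = 99.47·2.9806 − 161.1 = 135.382.
Rounded: 135.

135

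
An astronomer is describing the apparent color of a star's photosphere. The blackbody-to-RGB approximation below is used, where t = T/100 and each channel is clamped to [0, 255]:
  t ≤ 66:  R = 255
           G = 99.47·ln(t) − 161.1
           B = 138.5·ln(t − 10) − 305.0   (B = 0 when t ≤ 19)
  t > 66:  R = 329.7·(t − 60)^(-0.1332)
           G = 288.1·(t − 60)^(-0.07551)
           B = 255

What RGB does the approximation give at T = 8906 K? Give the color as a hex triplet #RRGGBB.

t = 8906/100 = 89.06; the t > 66 branch applies.
R = 329.7·(89.06 − 60)^(-0.1332) = 329.7·29.06^(-0.1332) = 329.7·0.63839 = 210.479.
G = 288.1·(89.06 − 60)^(-0.07551) = 288.1·29.06^(-0.07551) = 288.1·0.77537 = 223.383.
B = 255 by definition for t > 66.
Rounded: (210, 223, 255).
In hex: #D2DFFF.

#D2DFFF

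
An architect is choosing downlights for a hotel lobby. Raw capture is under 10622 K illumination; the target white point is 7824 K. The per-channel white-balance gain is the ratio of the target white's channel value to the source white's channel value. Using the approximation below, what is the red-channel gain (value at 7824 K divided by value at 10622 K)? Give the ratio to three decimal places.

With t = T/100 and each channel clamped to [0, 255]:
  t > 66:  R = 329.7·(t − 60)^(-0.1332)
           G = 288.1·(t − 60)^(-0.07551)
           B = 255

At 10622 K (t = 106.22):
  R = 329.7·(106.22 − 60)^(-0.1332) = 329.7·46.22^(-0.1332) = 329.7·0.60013 = 197.863.
At 7824 K (t = 78.24):
  R = 329.7·(78.24 − 60)^(-0.1332) = 329.7·18.24^(-0.1332) = 329.7·0.67925 = 223.950.
Gain = 223.950 / 197.863 = 1.1318 → 1.132.

1.132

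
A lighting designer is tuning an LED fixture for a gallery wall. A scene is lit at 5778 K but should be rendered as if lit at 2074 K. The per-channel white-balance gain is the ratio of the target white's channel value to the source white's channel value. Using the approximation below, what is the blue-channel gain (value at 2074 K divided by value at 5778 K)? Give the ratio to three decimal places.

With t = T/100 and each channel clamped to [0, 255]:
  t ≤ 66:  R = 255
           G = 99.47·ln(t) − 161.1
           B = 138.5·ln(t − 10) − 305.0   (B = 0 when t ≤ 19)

0.103

At 5778 K (t = 57.78):
  B = 138.5·ln(57.78 − 10) − 305.0 = 138.5·ln 47.78 − 305.0 = 138.5·3.8666 − 305.0 = 230.525.
At 2074 K (t = 20.74):
  B = 138.5·ln(20.74 − 10) − 305.0 = 138.5·ln 10.74 − 305.0 = 138.5·2.3740 − 305.0 = 23.796.
Gain = 23.796 / 230.525 = 0.1032 → 0.103.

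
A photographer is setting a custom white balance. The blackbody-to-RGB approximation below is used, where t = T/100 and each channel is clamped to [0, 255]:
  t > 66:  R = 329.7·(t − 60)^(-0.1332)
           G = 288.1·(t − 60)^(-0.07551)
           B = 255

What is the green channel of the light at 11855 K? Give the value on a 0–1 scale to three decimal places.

t = 11855/100 = 118.55; the t > 66 branch applies.
G = 288.1·(118.55 − 60)^(-0.07551) = 288.1·58.55^(-0.07551) = 288.1·0.73542 = 211.874.
On a 0–1 scale: 211.874/255 = 0.8309 → 0.831.

0.831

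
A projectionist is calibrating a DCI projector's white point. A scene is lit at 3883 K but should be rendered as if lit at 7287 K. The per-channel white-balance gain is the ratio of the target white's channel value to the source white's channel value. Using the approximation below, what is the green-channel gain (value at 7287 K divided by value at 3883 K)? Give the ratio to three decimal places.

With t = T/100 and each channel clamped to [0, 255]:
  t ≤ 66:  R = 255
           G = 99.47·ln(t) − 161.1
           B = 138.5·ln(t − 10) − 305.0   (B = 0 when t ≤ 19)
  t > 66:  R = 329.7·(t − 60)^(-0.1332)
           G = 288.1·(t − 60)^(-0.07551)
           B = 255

1.171

At 3883 K (t = 38.83):
  G = 99.47·ln 38.83 − 161.1 = 99.47·3.6592 − 161.1 = 202.880.
At 7287 K (t = 72.87):
  G = 288.1·(72.87 − 60)^(-0.07551) = 288.1·12.87^(-0.07551) = 288.1·0.82455 = 237.552.
Gain = 237.552 / 202.880 = 1.1709 → 1.171.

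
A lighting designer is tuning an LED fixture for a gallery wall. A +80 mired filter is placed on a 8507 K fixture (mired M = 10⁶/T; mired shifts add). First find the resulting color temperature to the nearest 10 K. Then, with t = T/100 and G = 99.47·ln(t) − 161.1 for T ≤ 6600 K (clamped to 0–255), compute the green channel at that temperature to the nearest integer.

229

M_in = 10⁶/8507 = 117.55; M_out = 117.55 + (+80) = 197.55.
T_out = 10⁶/197.55 = 5062.0 K → 5060 K; t = 50.6.
G = 99.47·ln 50.6 − 161.1 = 99.47·3.9240 − 161.1 = 229.215.
Rounded: 229.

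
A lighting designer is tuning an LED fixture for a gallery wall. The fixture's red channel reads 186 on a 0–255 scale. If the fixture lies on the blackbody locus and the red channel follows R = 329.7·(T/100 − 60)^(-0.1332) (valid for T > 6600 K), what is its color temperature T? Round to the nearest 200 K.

(t − 60)^(-0.1332) = 186/329.7 = 0.56415.
t − 60 = 0.56415^(1/-0.1332) = 0.56415^(-7.508) = 73.521, so t = 133.521.
T = 100·t = 13352 K → 13400 K to the nearest 200 K.

13400 K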